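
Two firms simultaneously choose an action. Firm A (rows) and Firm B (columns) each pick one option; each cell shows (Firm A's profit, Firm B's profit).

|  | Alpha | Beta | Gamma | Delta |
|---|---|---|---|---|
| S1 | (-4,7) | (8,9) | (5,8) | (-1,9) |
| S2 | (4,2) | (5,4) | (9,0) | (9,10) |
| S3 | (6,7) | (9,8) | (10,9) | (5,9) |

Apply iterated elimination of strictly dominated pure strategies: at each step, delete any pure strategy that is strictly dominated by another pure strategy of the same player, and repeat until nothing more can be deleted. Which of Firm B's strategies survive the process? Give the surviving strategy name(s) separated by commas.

Gamma, Delta

For Firm A, S3 strictly dominates S1 on the remaining columns (Alpha: 6>-4, Beta: 9>8, Gamma: 10>5, Delta: 5>-1); eliminate S1.
For Firm B, Beta strictly dominates Alpha on the remaining rows (S2: 4>2, S3: 8>7); eliminate Alpha.
For Firm B, Delta strictly dominates Beta on the remaining rows (S2: 10>4, S3: 9>8); eliminate Beta.
Among the remaining strategies, none is strictly dominated by another pure strategy of the same player, so the elimination stops.
Surviving strategies — Firm A: {S2, S3}; Firm B: {Gamma, Delta}.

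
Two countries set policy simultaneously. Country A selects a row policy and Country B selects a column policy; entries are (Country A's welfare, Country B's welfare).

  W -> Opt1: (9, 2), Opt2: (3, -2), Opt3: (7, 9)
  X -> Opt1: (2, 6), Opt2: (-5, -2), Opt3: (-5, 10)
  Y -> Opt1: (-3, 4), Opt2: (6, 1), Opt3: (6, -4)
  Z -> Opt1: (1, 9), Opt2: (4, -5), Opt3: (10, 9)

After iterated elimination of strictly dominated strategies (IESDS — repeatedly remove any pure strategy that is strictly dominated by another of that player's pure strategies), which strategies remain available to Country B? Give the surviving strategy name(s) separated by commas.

Row X is eliminated: W beats it against every remaining column (Opt1: 9>2, Opt2: 3>-5, Opt3: 7>-5).
Country B's strategy Opt2 is strictly dominated by Opt1 (W: 2>-2, Y: 4>1, Z: 9>-5) and is removed.
Country A's strategy Y is strictly dominated by W (Opt1: 9>-3, Opt3: 7>6) and is removed.
Among the remaining strategies, none is strictly dominated by another pure strategy of the same player, so the elimination stops.
Surviving strategies — Country A: {W, Z}; Country B: {Opt1, Opt3}.

Opt1, Opt3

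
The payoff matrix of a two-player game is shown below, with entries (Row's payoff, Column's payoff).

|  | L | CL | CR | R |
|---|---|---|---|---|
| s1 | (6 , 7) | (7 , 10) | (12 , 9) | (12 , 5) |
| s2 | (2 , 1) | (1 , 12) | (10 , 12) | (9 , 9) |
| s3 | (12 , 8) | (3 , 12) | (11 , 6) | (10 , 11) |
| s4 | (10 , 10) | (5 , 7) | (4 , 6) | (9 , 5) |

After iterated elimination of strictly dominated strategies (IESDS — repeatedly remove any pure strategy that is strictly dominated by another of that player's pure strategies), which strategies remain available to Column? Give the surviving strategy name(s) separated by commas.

L, CL

For Row, s1 strictly dominates s2 on the remaining columns (L: 6>2, CL: 7>1, CR: 12>10, R: 12>9); eliminate s2.
Column CR is eliminated: CL beats it against every remaining row (s1: 10>9, s3: 12>6, s4: 7>6).
For Column, CL strictly dominates R on the remaining rows (s1: 10>5, s3: 12>11, s4: 7>5); eliminate R.
Among the remaining strategies, none is strictly dominated by another pure strategy of the same player, so the elimination stops.
Surviving strategies — Row: {s1, s3, s4}; Column: {L, CL}.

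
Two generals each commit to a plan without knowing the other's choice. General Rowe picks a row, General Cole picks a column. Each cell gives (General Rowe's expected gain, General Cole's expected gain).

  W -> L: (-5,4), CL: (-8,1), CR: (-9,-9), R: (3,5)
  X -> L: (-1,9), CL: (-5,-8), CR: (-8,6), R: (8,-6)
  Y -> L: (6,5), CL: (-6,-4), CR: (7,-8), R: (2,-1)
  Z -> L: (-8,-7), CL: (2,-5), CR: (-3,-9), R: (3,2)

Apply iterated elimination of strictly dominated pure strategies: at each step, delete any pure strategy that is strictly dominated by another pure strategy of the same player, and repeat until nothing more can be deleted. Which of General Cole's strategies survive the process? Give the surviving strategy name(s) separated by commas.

For General Rowe, X strictly dominates W on the remaining columns (L: -1>-5, CL: -5>-8, CR: -8>-9, R: 8>3); eliminate W.
General Cole's strategy CL is strictly dominated by R (X: -6>-8, Y: -1>-4, Z: 2>-5) and is removed.
General Cole's strategy CR is strictly dominated by L (X: 9>6, Y: 5>-8, Z: -7>-9) and is removed.
General Rowe's strategy Z is strictly dominated by X (L: -1>-8, R: 8>3) and is removed.
For General Cole, L strictly dominates R on the remaining rows (X: 9>-6, Y: 5>-1); eliminate R.
General Rowe's strategy X is strictly dominated by Y (L: 6>-1) and is removed.
Among the remaining strategies, none is strictly dominated by another pure strategy of the same player, so the elimination stops.
Surviving strategies — General Rowe: {Y}; General Cole: {L}.

L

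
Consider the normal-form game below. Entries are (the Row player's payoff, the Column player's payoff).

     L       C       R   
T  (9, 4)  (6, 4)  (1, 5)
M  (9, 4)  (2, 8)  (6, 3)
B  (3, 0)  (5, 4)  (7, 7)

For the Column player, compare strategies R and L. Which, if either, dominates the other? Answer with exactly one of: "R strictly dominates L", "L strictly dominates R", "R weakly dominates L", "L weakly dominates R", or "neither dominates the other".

neither dominates the other

R's payoffs vs L's, by the Row player's action — T: 5>4, M: 3<4, B: 7>0.
R does better at T, B but worse at M; neither strategy dominates the other.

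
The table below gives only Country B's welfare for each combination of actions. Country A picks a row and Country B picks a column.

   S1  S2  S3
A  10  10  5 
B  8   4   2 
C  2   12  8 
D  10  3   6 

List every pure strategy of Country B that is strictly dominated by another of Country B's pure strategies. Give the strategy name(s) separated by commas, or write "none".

none

Nothing dominates S1: S2 at A (10=10); S3 at A (10>5).
Nothing dominates S2: S1 at A (10=10); S3 at A (10>5).
S3: no other strategy beats it everywhere (S1 at C (8>2); S2 at D (6>3)).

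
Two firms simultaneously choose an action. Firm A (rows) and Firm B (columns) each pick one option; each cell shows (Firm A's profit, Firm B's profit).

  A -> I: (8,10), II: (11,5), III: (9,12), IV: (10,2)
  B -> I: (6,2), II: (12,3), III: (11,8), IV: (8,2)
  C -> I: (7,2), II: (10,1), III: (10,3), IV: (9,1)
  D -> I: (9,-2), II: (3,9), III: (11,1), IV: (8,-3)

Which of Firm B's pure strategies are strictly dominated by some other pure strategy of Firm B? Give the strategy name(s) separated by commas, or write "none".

I, IV

I is strictly dominated by III (A: 12>10, B: 8>2, C: 3>2, D: 1>-2).
Nothing dominates II: I at B (3>2); III at D (9>1); IV at A (5>2).
III: no other strategy beats it everywhere (I at A (12>10); II at A (12>5); IV at A (12>2)).
III strictly dominates IV — A: 12>2, B: 8>2, C: 3>1, D: 1>-3.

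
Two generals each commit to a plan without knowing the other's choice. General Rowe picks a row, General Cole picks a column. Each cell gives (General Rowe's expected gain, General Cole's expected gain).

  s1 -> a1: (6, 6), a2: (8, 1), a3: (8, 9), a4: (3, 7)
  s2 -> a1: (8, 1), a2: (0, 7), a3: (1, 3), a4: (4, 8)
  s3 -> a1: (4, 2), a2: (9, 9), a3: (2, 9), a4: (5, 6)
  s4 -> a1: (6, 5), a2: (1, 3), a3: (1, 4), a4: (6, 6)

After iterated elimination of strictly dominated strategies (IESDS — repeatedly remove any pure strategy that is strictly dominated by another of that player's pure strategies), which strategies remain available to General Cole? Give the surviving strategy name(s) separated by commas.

For General Cole, a4 strictly dominates a1 on the remaining rows (s1: 7>6, s2: 8>1, s3: 6>2, s4: 6>5); eliminate a1.
General Rowe's strategy s2 is strictly dominated by s3 (a2: 9>0, a3: 2>1, a4: 5>4) and is removed.
Among the remaining strategies, none is strictly dominated by another pure strategy of the same player, so the elimination stops.
Surviving strategies — General Rowe: {s1, s3, s4}; General Cole: {a2, a3, a4}.

a2, a3, a4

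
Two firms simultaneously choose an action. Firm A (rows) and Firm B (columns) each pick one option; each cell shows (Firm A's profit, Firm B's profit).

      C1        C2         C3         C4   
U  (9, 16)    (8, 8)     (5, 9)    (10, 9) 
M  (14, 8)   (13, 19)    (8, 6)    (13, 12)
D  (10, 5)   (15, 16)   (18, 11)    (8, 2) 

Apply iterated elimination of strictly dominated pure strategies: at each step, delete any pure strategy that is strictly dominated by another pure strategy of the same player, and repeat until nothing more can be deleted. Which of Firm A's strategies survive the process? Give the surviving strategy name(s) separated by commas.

For Firm A, M strictly dominates U on the remaining columns (C1: 14>9, C2: 13>8, C3: 8>5, C4: 13>10); eliminate U.
Column C1 is eliminated: C2 beats it against every remaining row (M: 19>8, D: 16>5).
Firm B's strategy C3 is strictly dominated by C2 (M: 19>6, D: 16>11) and is removed.
Column C4 is eliminated: C2 beats it against every remaining row (M: 19>12, D: 16>2).
For Firm A, D strictly dominates M on the remaining columns (C2: 15>13); eliminate M.
Among the remaining strategies, none is strictly dominated by another pure strategy of the same player, so the elimination stops.
Surviving strategies — Firm A: {D}; Firm B: {C2}.

D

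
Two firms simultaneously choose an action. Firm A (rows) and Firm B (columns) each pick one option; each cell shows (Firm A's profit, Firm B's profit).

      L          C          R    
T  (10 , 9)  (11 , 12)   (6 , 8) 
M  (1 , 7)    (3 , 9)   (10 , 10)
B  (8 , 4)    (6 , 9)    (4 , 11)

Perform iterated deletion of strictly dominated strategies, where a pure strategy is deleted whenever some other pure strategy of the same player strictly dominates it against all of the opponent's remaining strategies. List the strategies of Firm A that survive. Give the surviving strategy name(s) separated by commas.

For Firm A, T strictly dominates B on the remaining columns (L: 10>8, C: 11>6, R: 6>4); eliminate B.
For Firm B, C strictly dominates L on the remaining rows (T: 12>9, M: 9>7); eliminate L.
Among the remaining strategies, none is strictly dominated by another pure strategy of the same player, so the elimination stops.
Surviving strategies — Firm A: {T, M}; Firm B: {C, R}.

T, M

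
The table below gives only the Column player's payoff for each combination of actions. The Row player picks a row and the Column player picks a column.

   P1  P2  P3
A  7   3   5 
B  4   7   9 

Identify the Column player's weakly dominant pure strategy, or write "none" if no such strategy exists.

none

P1 fails to dominate P2 at B (4<7).
P2 fails to dominate P1 at A (3<7).
P3 fails to dominate P1 at A (5<7).
No single strategy dominates all the others.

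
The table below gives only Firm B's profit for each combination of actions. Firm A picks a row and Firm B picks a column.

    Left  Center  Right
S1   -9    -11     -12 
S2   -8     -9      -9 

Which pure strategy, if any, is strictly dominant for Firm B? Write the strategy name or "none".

Left vs Center: S1: -9>-11, S2: -8>-9.
Left vs Right: S1: -9>-12, S2: -8>-9.
Left strictly beats every other strategy against every opponent action, so it is strictly dominant.

Left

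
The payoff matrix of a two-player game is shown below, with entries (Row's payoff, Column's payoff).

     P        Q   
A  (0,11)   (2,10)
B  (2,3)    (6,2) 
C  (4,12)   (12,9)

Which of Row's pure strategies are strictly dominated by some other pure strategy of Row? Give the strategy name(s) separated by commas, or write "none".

A, B

A: dominated, since B does at least as well everywhere (P: 2>0, Q: 6>2).
C strictly dominates B — P: 4>2, Q: 12>6.
C: no other strategy beats it everywhere (A at P (4>0); B at P (4>2)).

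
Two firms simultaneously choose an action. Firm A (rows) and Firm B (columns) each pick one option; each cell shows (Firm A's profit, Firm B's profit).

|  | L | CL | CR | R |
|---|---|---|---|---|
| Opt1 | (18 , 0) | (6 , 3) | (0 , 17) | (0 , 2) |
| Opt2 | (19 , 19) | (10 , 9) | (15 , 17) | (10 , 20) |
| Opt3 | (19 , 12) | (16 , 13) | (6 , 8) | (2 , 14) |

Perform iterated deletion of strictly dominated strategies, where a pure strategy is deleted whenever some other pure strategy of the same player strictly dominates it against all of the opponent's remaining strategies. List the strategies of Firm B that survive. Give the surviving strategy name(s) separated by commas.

R

Firm A's strategy Opt1 is strictly dominated by Opt2 (L: 19>18, CL: 10>6, CR: 15>0, R: 10>0) and is removed.
Column L is eliminated: R beats it against every remaining row (Opt2: 20>19, Opt3: 14>12).
Firm B's strategy CL is strictly dominated by R (Opt2: 20>9, Opt3: 14>13) and is removed.
Row Opt3 is eliminated: Opt2 beats it against every remaining column (CR: 15>6, R: 10>2).
Firm B's strategy CR is strictly dominated by R (Opt2: 20>17) and is removed.
Among the remaining strategies, none is strictly dominated by another pure strategy of the same player, so the elimination stops.
Surviving strategies — Firm A: {Opt2}; Firm B: {R}.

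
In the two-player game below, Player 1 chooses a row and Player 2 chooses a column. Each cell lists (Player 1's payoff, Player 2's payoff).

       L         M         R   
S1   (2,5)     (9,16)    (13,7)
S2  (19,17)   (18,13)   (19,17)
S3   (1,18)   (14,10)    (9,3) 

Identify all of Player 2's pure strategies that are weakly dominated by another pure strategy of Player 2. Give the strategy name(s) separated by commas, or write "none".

none

L is not dominated — it holds its own against M at S2 (17>13); R at S3 (18>3).
M: no other strategy beats it everywhere (L at S1 (16>5); R at S1 (16>7)).
Nothing dominates R: L at S1 (7>5); M at S2 (17>13).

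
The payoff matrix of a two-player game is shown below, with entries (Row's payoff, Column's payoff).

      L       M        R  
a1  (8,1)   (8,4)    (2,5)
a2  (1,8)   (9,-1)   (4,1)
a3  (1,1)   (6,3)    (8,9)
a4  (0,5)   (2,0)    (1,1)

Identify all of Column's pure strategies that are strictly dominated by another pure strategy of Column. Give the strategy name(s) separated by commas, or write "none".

M

L: no other strategy beats it everywhere (M at a2 (8>-1); R at a2 (8>1)).
R strictly dominates M — a1: 5>4, a2: 1>-1, a3: 9>3, a4: 1>0.
R: no other strategy beats it everywhere (L at a1 (5>1); M at a1 (5>4)).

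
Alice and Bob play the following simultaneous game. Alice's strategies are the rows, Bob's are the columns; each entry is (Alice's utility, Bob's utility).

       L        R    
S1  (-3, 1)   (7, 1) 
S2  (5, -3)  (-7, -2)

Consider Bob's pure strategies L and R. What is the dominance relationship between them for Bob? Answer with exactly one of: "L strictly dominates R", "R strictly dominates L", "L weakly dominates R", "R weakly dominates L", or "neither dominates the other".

R weakly dominates L

Compare L to R across every action of Alice: S1: 1=1, S2: -3<-2.
R is at least as good everywhere and strictly better somewhere (tied at S1), so R weakly dominates L.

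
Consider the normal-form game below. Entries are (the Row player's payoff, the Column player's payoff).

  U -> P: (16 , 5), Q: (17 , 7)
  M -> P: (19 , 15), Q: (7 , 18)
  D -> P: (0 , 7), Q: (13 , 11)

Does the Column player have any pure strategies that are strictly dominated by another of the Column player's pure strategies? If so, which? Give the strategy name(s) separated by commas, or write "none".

P

P is strictly dominated by Q (U: 7>5, M: 18>15, D: 11>7).
Nothing dominates Q: P at U (7>5).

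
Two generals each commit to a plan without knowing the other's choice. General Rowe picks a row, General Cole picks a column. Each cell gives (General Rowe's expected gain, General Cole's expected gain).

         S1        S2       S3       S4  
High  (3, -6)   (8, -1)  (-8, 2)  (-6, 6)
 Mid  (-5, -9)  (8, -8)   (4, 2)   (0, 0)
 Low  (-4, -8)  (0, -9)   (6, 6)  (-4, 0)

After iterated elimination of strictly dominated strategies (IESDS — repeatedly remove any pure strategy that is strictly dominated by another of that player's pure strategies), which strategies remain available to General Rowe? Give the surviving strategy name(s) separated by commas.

General Cole's strategy S1 is strictly dominated by S3 (High: 2>-6, Mid: 2>-9, Low: 6>-8) and is removed.
General Cole's strategy S2 is strictly dominated by S3 (High: 2>-1, Mid: 2>-8, Low: 6>-9) and is removed.
General Rowe's strategy High is strictly dominated by Mid (S3: 4>-8, S4: 0>-6) and is removed.
For General Cole, S3 strictly dominates S4 on the remaining rows (Mid: 2>0, Low: 6>0); eliminate S4.
General Rowe's strategy Mid is strictly dominated by Low (S3: 6>4) and is removed.
Among the remaining strategies, none is strictly dominated by another pure strategy of the same player, so the elimination stops.
Surviving strategies — General Rowe: {Low}; General Cole: {S3}.

Low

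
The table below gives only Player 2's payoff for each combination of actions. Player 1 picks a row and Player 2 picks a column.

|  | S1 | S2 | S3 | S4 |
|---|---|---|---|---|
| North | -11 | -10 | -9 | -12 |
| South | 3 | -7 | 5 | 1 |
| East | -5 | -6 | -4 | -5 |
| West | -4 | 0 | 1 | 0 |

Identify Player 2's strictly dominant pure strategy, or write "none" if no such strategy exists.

S3

S3 vs S1: North: -9>-11, South: 5>3, East: -4>-5, West: 1>-4.
S3 vs S2: North: -9>-10, South: 5>-7, East: -4>-6, West: 1>0.
S3 vs S4: North: -9>-12, South: 5>1, East: -4>-5, West: 1>0.
S3 strictly beats every other strategy against every opponent action, so it is strictly dominant.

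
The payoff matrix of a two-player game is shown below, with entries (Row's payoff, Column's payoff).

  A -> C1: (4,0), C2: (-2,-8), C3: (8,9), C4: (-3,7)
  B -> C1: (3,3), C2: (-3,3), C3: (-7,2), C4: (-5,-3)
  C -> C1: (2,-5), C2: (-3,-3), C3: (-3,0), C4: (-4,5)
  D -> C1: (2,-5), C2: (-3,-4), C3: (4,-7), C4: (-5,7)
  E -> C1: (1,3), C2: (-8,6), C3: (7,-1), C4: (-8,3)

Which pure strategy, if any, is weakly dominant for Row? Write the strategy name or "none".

A

A vs B: C1: 4>3, C2: -2>-3, C3: 8>-7, C4: -3>-5.
A vs C: C1: 4>2, C2: -2>-3, C3: 8>-3, C4: -3>-4.
A vs D: C1: 4>2, C2: -2>-3, C3: 8>4, C4: -3>-5.
A vs E: C1: 4>1, C2: -2>-8, C3: 8>7, C4: -3>-8.
A is at least as good as every other strategy against every opponent action, so it is weakly dominant.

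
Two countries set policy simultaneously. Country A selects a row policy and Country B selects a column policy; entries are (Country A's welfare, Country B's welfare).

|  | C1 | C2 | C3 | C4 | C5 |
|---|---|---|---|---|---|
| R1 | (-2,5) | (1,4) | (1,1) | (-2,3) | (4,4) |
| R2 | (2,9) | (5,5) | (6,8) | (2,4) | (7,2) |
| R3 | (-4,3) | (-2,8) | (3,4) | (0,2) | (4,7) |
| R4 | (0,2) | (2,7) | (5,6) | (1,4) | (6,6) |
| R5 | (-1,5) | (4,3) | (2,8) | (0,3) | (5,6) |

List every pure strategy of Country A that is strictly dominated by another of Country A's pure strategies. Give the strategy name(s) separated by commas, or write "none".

R1, R3, R4, R5

R2 strictly dominates R1 — C1: 2>-2, C2: 5>1, C3: 6>1, C4: 2>-2, C5: 7>4.
R2: no other strategy beats it everywhere (R1 at C1 (2>-2); R3 at C1 (2>-4); R4 at C1 (2>0); R5 at C1 (2>-1)).
R3 is strictly dominated by R2 (C1: 2>-4, C2: 5>-2, C3: 6>3, C4: 2>0, C5: 7>4).
R4 is strictly dominated by R2 (C1: 2>0, C2: 5>2, C3: 6>5, C4: 2>1, C5: 7>6).
R2 strictly dominates R5 — C1: 2>-1, C2: 5>4, C3: 6>2, C4: 2>0, C5: 7>5.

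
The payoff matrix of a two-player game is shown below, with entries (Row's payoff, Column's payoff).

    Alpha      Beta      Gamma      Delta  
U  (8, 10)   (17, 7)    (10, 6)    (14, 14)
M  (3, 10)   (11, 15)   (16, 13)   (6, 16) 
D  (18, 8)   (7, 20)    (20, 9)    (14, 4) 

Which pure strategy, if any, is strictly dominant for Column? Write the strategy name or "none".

Alpha fails to dominate Beta at M (10<15).
Beta fails to dominate Alpha at U (7<10).
Gamma fails to dominate Alpha at U (6<10).
Delta fails to dominate Alpha at D (4<8).
No single strategy dominates all the others.

none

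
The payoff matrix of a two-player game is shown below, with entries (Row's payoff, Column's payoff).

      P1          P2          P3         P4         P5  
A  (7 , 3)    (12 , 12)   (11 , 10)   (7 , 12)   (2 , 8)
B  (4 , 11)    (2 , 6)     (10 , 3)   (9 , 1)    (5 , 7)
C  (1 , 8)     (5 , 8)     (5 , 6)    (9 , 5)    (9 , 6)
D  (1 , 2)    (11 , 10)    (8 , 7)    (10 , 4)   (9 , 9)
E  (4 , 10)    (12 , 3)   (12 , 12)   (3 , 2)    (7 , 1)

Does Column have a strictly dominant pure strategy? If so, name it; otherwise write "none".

P1 fails to dominate P2 at A (3<12).
P2 fails to dominate P1 at B (6<11).
P3 fails to dominate P1 at B (3<11).
P4 fails to dominate P1 at B (1<11).
P5 fails to dominate P1 at B (7<11).
No single strategy dominates all the others.

none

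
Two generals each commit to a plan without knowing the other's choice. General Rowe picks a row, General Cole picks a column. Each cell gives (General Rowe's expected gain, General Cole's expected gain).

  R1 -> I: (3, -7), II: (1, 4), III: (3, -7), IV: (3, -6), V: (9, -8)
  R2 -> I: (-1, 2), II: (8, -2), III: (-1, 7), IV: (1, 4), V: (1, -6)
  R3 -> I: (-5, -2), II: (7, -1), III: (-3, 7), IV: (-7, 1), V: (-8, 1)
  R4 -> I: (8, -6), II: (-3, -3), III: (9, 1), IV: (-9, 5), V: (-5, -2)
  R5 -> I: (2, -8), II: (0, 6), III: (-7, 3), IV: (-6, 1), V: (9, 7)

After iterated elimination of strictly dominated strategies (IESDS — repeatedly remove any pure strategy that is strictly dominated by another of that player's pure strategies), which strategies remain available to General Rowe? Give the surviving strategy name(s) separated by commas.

R1, R2, R4, R5

For General Rowe, R2 strictly dominates R3 on the remaining columns (I: -1>-5, II: 8>7, III: -1>-3, IV: 1>-7, V: 1>-8); eliminate R3.
Column I is eliminated: IV beats it against every remaining row (R1: -6>-7, R2: 4>2, R4: 5>-6, R5: 1>-8).
Among the remaining strategies, none is strictly dominated by another pure strategy of the same player, so the elimination stops.
Surviving strategies — General Rowe: {R1, R2, R4, R5}; General Cole: {II, III, IV, V}.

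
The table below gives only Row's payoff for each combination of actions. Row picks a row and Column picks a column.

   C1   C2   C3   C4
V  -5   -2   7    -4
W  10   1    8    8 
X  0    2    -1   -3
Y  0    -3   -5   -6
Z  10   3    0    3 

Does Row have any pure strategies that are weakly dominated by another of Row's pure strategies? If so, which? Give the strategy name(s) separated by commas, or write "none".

V is weakly dominated by W (C1: 10>-5, C2: 1>-2, C3: 8>7, C4: 8>-4).
W: no other strategy beats it everywhere (V at C1 (10>-5); X at C1 (10>0); Y at C1 (10>0); Z at C3 (8>0)).
X is weakly dominated by Z (C1: 10>0, C2: 3>2, C3: 0>-1, C4: 3>-3).
Y is weakly dominated by W (C1: 10>0, C2: 1>-3, C3: 8>-5, C4: 8>-6).
Nothing dominates Z: V at C1 (10>-5); W at C2 (3>1); X at C1 (10>0); Y at C1 (10>0).

V, X, Y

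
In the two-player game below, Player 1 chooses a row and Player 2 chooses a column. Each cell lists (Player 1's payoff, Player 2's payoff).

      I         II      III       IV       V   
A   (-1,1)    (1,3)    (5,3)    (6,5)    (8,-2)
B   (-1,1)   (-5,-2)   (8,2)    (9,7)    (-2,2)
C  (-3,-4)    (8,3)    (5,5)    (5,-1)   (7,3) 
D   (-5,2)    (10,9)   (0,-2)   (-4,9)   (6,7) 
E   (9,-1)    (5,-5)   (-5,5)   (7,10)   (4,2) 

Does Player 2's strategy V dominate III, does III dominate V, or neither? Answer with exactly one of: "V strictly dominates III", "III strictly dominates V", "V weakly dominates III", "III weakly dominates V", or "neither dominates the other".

neither dominates the other

V's payoffs vs III's, by Player 1's action — A: -2<3, B: 2=2, C: 3<5, D: 7>-2, E: 2<5.
V does better at D but worse at A, C, E; neither strategy dominates the other.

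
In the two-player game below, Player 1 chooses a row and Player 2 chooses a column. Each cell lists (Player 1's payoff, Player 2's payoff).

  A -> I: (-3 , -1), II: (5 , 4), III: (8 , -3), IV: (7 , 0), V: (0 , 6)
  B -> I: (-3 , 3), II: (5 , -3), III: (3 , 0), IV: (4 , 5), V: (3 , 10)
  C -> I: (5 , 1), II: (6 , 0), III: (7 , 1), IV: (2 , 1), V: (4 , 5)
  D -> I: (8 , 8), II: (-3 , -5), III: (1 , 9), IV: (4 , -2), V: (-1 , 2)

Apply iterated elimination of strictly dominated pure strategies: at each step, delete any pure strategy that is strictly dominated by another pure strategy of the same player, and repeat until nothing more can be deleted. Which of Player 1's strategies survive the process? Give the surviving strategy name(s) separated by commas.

Player 2's strategy II is strictly dominated by V (A: 6>4, B: 10>-3, C: 5>0, D: 2>-5) and is removed.
Player 2's strategy IV is strictly dominated by V (A: 6>0, B: 10>5, C: 5>1, D: 2>-2) and is removed.
Player 1's strategy B is strictly dominated by C (I: 5>-3, III: 7>3, V: 4>3) and is removed.
Among the remaining strategies, none is strictly dominated by another pure strategy of the same player, so the elimination stops.
Surviving strategies — Player 1: {A, C, D}; Player 2: {I, III, V}.

A, C, D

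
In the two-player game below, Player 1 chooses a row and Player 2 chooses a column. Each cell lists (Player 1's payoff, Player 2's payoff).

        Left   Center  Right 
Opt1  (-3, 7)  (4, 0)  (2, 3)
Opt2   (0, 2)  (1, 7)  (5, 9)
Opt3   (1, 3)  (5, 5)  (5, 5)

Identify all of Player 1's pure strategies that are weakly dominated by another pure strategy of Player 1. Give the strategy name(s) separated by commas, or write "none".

Opt1, Opt2

Opt3 weakly dominates Opt1 — Left: 1>-3, Center: 5>4, Right: 5>2.
Opt2 is weakly dominated by Opt3 (Left: 1>0, Center: 5>1, Right: 5=5).
Opt3: no other strategy beats it everywhere (Opt1 at Left (1>-3); Opt2 at Left (1>0)).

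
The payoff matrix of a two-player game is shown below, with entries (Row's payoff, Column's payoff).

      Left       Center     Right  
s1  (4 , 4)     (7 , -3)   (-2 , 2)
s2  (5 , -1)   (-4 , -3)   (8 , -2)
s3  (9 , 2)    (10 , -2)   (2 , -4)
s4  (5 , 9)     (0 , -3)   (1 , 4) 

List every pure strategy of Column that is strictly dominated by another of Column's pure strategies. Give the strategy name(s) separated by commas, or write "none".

Left is not dominated — it holds its own against Center at s1 (4>-3); Right at s1 (4>2).
Center: dominated, since Left does at least as well everywhere (s1: 4>-3, s2: -1>-3, s3: 2>-2, s4: 9>-3).
Left strictly dominates Right — s1: 4>2, s2: -1>-2, s3: 2>-4, s4: 9>4.

Center, Right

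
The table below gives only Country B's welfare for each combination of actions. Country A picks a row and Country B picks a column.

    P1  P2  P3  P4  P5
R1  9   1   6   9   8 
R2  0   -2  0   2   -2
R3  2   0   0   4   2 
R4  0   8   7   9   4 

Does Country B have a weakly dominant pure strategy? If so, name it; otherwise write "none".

P4

P4 vs P1: R1: 9=9, R2: 2>0, R3: 4>2, R4: 9>0.
P4 vs P2: R1: 9>1, R2: 2>-2, R3: 4>0, R4: 9>8.
P4 vs P3: R1: 9>6, R2: 2>0, R3: 4>0, R4: 9>7.
P4 vs P5: R1: 9>8, R2: 2>-2, R3: 4>2, R4: 9>4.
P4 is at least as good as every other strategy against every opponent action, so it is weakly dominant.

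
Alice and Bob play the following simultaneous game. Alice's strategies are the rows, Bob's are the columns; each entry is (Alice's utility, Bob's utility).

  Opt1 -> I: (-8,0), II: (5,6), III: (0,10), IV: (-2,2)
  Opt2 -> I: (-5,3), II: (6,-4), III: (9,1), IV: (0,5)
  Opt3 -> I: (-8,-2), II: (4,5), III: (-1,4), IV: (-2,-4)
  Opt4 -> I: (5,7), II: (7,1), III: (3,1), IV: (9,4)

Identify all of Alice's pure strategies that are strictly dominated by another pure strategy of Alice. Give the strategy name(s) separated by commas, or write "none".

Opt2 strictly dominates Opt1 — I: -5>-8, II: 6>5, III: 9>0, IV: 0>-2.
Opt2 is not dominated — it holds its own against Opt1 at I (-5>-8); Opt3 at I (-5>-8); Opt4 at III (9>3).
Opt3: dominated, since Opt2 does at least as well everywhere (I: -5>-8, II: 6>4, III: 9>-1, IV: 0>-2).
Opt4: no other strategy beats it everywhere (Opt1 at I (5>-8); Opt2 at I (5>-5); Opt3 at I (5>-8)).

Opt1, Opt3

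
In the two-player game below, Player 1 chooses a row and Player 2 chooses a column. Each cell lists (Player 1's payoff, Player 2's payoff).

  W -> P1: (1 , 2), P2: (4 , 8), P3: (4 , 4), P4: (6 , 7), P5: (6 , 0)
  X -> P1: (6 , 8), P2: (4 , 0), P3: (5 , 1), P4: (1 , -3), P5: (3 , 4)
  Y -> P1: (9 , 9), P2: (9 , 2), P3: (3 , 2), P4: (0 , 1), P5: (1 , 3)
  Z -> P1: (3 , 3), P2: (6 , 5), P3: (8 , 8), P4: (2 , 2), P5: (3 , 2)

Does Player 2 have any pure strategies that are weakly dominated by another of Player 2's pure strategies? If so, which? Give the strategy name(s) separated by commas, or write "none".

P1: no other strategy beats it everywhere (P2 at X (8>0); P3 at X (8>1); P4 at X (8>-3); P5 at W (2>0)).
P2 is not dominated — it holds its own against P1 at W (8>2); P3 at W (8>4); P4 at W (8>7); P5 at W (8>0).
P3 is not dominated — it holds its own against P1 at W (4>2); P2 at X (1>0); P4 at X (1>-3); P5 at W (4>0).
P4 is weakly dominated by P2 (W: 8>7, X: 0>-3, Y: 2>1, Z: 5>2).
P1 weakly dominates P5 — W: 2>0, X: 8>4, Y: 9>3, Z: 3>2.

P4, P5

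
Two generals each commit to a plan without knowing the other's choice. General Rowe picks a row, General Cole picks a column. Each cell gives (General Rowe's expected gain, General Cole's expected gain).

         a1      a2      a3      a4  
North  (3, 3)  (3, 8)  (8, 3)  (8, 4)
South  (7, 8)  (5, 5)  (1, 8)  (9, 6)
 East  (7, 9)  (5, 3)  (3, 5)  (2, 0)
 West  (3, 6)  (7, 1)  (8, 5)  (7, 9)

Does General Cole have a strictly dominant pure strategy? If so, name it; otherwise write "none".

a1 fails to dominate a2 at North (3<8).
a2 fails to dominate a1 at South (5<8).
a3 fails to dominate a1 at North (3=3).
a4 fails to dominate a1 at South (6<8).
No single strategy dominates all the others.

none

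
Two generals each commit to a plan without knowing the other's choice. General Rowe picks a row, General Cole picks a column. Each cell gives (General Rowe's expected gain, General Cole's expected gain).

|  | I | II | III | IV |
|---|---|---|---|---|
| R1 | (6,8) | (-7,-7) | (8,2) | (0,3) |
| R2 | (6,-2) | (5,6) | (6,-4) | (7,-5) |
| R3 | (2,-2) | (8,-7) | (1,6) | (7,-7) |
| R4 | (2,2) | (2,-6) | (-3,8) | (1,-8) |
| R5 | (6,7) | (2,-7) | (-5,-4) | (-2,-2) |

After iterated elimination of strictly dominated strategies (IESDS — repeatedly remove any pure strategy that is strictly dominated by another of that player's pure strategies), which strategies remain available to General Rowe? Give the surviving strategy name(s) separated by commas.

General Rowe's strategy R4 is strictly dominated by R2 (I: 6>2, II: 5>2, III: 6>-3, IV: 7>1) and is removed.
General Cole's strategy IV is strictly dominated by I (R1: 8>3, R2: -2>-5, R3: -2>-7, R5: 7>-2) and is removed.
Among the remaining strategies, none is strictly dominated by another pure strategy of the same player, so the elimination stops.
Surviving strategies — General Rowe: {R1, R2, R3, R5}; General Cole: {I, II, III}.

R1, R2, R3, R5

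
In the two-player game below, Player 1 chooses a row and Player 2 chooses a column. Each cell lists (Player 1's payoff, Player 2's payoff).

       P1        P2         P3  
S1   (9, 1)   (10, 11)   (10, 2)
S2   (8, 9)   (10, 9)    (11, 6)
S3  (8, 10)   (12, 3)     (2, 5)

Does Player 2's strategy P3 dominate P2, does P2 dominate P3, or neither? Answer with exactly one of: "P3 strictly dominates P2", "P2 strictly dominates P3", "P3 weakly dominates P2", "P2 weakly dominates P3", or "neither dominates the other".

neither dominates the other

Compare P3 to P2 across each opponent action: S1: 2<11, S2: 6<9, S3: 5>3.
P3 does better at S3 but worse at S1, S2; neither strategy dominates the other.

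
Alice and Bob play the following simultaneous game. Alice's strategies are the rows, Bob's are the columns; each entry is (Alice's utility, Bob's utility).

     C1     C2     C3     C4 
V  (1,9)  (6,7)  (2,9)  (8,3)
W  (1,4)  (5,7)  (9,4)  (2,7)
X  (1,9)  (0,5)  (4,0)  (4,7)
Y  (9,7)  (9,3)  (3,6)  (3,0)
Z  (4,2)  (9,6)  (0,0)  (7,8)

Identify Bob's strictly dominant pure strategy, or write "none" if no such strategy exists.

C1 fails to dominate C2 at W (4<7).
C2 fails to dominate C1 at V (7<9).
C3 fails to dominate C1 at V (9=9).
C4 fails to dominate C1 at V (3<9).
No single strategy dominates all the others.

none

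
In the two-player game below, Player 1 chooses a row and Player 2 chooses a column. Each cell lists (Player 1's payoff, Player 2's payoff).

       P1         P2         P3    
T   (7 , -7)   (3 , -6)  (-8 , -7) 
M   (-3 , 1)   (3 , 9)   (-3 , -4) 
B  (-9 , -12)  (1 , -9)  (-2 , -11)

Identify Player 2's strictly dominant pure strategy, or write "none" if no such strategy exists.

P2 vs P1: T: -6>-7, M: 9>1, B: -9>-12.
P2 vs P3: T: -6>-7, M: 9>-4, B: -9>-11.
P2 strictly beats every other strategy against every opponent action, so it is strictly dominant.

P2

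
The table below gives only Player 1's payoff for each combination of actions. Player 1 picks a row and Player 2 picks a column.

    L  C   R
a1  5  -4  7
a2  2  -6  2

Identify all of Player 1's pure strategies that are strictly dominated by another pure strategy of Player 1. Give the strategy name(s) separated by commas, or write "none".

a2

a1 is not dominated — it holds its own against a2 at L (5>2).
a2: dominated, since a1 does at least as well everywhere (L: 5>2, C: -4>-6, R: 7>2).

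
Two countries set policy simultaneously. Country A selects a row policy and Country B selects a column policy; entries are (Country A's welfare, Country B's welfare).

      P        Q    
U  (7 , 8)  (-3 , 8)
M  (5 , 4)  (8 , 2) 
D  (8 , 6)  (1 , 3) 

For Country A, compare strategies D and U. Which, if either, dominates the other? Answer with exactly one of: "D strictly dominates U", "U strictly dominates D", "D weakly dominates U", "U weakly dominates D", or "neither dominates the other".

Compare D to U across every action of Country B: P: 8>7, Q: 1>-3.
Every comparison favours D, so D strictly dominates U.

D strictly dominates U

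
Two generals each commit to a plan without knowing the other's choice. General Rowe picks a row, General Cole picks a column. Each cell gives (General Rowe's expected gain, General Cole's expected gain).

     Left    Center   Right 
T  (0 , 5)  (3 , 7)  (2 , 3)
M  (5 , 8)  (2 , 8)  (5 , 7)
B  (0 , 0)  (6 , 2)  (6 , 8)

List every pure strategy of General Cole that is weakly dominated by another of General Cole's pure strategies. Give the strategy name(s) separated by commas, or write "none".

Left

Left: dominated, since Center does at least as well everywhere (T: 7>5, M: 8=8, B: 2>0).
Nothing dominates Center: Left at T (7>5); Right at T (7>3).
Right: no other strategy beats it everywhere (Left at B (8>0); Center at B (8>2)).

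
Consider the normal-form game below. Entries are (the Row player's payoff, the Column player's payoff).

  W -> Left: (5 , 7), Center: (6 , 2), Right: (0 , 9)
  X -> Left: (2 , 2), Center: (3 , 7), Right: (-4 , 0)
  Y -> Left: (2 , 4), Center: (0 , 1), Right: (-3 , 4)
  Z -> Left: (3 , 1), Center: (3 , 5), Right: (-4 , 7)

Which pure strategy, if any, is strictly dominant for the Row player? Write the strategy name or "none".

W vs X: Left: 5>2, Center: 6>3, Right: 0>-4.
W vs Y: Left: 5>2, Center: 6>0, Right: 0>-3.
W vs Z: Left: 5>3, Center: 6>3, Right: 0>-4.
W strictly beats every other strategy against every opponent action, so it is strictly dominant.

W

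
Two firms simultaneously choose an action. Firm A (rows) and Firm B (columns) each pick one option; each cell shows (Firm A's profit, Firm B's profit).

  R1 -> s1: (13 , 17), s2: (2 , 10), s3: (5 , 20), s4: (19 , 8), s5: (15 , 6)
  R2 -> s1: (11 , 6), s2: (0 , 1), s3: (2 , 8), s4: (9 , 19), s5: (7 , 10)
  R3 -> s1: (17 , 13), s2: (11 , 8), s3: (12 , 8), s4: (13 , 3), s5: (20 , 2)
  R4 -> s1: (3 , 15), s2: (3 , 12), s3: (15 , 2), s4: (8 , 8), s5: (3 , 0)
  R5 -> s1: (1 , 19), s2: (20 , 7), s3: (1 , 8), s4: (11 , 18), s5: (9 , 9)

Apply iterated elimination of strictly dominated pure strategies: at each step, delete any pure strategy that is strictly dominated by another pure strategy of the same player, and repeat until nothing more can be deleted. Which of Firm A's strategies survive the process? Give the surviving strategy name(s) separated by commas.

R3

Firm A's strategy R2 is strictly dominated by R1 (s1: 13>11, s2: 2>0, s3: 5>2, s4: 19>9, s5: 15>7) and is removed.
Firm B's strategy s2 is strictly dominated by s1 (R1: 17>10, R3: 13>8, R4: 15>12, R5: 19>7) and is removed.
For Firm A, R1 strictly dominates R5 on the remaining columns (s1: 13>1, s3: 5>1, s4: 19>11, s5: 15>9); eliminate R5.
Firm B's strategy s4 is strictly dominated by s1 (R1: 17>8, R3: 13>3, R4: 15>8) and is removed.
Firm A's strategy R1 is strictly dominated by R3 (s1: 17>13, s3: 12>5, s5: 20>15) and is removed.
Firm B's strategy s3 is strictly dominated by s1 (R3: 13>8, R4: 15>2) and is removed.
Row R4 is eliminated: R3 beats it against every remaining column (s1: 17>3, s5: 20>3).
Firm B's strategy s5 is strictly dominated by s1 (R3: 13>2) and is removed.
Among the remaining strategies, none is strictly dominated by another pure strategy of the same player, so the elimination stops.
Surviving strategies — Firm A: {R3}; Firm B: {s1}.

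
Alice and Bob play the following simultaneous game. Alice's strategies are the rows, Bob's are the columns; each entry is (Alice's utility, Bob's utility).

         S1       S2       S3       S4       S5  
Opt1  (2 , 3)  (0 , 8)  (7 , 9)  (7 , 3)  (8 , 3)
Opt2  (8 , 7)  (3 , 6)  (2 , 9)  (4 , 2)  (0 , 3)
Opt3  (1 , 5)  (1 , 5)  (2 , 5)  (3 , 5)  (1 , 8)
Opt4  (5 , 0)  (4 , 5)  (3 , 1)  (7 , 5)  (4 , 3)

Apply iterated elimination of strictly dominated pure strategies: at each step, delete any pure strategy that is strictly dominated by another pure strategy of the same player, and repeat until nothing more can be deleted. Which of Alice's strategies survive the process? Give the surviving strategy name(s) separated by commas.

For Alice, Opt4 strictly dominates Opt3 on the remaining columns (S1: 5>1, S2: 4>1, S3: 3>2, S4: 7>3, S5: 4>1); eliminate Opt3.
Bob's strategy S1 is strictly dominated by S3 (Opt1: 9>3, Opt2: 9>7, Opt4: 1>0) and is removed.
Row Opt2 is eliminated: Opt4 beats it against every remaining column (S2: 4>3, S3: 3>2, S4: 7>4, S5: 4>0).
For Bob, S2 strictly dominates S5 on the remaining rows (Opt1: 8>3, Opt4: 5>3); eliminate S5.
Among the remaining strategies, none is strictly dominated by another pure strategy of the same player, so the elimination stops.
Surviving strategies — Alice: {Opt1, Opt4}; Bob: {S2, S3, S4}.

Opt1, Opt4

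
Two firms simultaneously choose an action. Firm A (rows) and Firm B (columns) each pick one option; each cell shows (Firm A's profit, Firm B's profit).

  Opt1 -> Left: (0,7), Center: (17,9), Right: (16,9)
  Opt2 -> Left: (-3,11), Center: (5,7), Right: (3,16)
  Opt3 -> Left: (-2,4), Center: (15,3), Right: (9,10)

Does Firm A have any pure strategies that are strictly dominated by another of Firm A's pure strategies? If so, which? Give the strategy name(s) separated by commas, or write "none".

Opt2, Opt3

Opt1: no other strategy beats it everywhere (Opt2 at Left (0>-3); Opt3 at Left (0>-2)).
Opt1 strictly dominates Opt2 — Left: 0>-3, Center: 17>5, Right: 16>3.
Opt1 strictly dominates Opt3 — Left: 0>-2, Center: 17>15, Right: 16>9.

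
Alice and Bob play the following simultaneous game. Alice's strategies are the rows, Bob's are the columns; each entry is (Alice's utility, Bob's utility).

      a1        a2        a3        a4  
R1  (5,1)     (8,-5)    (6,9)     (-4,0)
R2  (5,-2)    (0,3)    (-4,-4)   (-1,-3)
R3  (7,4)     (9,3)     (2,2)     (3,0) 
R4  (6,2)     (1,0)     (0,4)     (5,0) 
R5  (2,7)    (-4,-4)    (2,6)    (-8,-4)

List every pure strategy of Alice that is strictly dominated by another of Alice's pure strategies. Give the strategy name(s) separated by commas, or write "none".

Nothing dominates R1: R2 at a1 (5=5); R3 at a3 (6>2); R4 at a2 (8>1); R5 at a1 (5>2).
R2 is strictly dominated by R3 (a1: 7>5, a2: 9>0, a3: 2>-4, a4: 3>-1).
R3: no other strategy beats it everywhere (R1 at a1 (7>5); R2 at a1 (7>5); R4 at a1 (7>6); R5 at a1 (7>2)).
Nothing dominates R4: R1 at a1 (6>5); R2 at a1 (6>5); R3 at a4 (5>3); R5 at a1 (6>2).
R5 is strictly dominated by R1 (a1: 5>2, a2: 8>-4, a3: 6>2, a4: -4>-8).

R2, R5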